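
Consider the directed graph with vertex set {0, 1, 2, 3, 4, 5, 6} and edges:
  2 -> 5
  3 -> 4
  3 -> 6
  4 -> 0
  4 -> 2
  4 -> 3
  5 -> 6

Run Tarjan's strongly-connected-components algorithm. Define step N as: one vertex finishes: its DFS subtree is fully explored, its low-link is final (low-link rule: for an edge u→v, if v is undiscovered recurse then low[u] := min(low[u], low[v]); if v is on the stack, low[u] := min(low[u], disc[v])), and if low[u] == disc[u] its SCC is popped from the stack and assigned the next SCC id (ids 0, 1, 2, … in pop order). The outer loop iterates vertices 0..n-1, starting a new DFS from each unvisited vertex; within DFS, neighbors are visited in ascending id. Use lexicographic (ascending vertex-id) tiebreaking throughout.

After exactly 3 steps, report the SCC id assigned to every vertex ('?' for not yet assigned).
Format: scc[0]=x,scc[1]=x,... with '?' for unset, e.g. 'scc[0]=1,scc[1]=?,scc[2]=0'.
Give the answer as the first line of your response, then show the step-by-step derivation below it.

scc[0]=0,scc[1]=1,scc[2]=?,scc[3]=?,scc[4]=?,scc[5]=?,scc[6]=2

step 1: low=(low[0]=0,low[1]=?,low[2]=?,low[3]=?,low[4]=?,low[5]=?,low[6]=?); scc=(scc[0]=0,scc[1]=?,scc[2]=?,scc[3]=?,scc[4]=?,scc[5]=?,scc[6]=?)
step 2: low=(low[0]=0,low[1]=1,low[2]=?,low[3]=?,low[4]=?,low[5]=?,low[6]=?); scc=(scc[0]=0,scc[1]=1,scc[2]=?,scc[3]=?,scc[4]=?,scc[5]=?,scc[6]=?)
step 3: low=(low[0]=0,low[1]=1,low[2]=2,low[3]=?,low[4]=?,low[5]=3,low[6]=4); scc=(scc[0]=0,scc[1]=1,scc[2]=?,scc[3]=?,scc[4]=?,scc[5]=?,scc[6]=2)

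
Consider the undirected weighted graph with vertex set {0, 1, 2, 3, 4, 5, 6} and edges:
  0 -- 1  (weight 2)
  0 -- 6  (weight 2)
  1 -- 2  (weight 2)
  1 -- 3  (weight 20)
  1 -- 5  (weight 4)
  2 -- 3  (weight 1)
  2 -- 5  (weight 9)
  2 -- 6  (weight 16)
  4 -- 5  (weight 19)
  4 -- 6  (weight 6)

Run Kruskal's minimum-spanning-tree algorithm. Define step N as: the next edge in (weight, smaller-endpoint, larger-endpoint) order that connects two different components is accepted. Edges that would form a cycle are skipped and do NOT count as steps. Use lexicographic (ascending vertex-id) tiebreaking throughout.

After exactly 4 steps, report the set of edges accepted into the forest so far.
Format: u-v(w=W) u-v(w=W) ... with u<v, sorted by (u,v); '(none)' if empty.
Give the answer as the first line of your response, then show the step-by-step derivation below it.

0-1(w=2) 0-6(w=2) 1-2(w=2) 2-3(w=1)

step 1: add edge 2-3 (w=1); MST = {2-3(w=1)}
step 2: add edge 0-1 (w=2); MST = {0-1(w=2) 2-3(w=1)}
step 3: add edge 0-6 (w=2); MST = {0-1(w=2) 0-6(w=2) 2-3(w=1)}
step 4: add edge 1-2 (w=2); MST = {0-1(w=2) 0-6(w=2) 1-2(w=2) 2-3(w=1)}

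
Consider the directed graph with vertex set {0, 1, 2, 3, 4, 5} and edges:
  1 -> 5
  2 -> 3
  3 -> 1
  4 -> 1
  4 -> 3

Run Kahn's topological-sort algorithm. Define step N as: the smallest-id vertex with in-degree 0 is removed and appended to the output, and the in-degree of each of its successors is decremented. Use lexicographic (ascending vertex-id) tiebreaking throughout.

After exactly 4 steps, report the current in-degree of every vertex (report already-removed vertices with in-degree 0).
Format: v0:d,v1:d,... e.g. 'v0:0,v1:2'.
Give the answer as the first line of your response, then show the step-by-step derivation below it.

v0:0,v1:0,v2:0,v3:0,v4:0,v5:1

step 1: output 0; order=[0]; indeg=(0,2,0,2,0,1)
step 2: output 2; order=[0,2]; indeg=(0,2,0,1,0,1)
step 3: output 4; order=[0,2,4]; indeg=(0,1,0,0,0,1)
step 4: output 3; order=[0,2,4,3]; indeg=(0,0,0,0,0,1)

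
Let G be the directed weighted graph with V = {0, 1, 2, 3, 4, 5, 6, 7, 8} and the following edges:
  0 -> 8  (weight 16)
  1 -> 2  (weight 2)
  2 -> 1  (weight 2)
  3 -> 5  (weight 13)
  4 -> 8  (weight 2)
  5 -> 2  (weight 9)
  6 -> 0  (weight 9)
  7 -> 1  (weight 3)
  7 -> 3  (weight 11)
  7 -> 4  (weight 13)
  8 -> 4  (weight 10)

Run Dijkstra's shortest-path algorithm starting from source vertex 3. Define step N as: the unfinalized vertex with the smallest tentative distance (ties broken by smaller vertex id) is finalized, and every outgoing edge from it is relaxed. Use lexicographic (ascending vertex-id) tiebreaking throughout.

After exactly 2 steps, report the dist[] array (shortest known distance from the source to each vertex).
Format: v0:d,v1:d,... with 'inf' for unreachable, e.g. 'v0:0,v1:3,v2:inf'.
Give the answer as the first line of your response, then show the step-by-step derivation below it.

v0:inf,v1:inf,v2:22,v3:0,v4:inf,v5:13,v6:inf,v7:inf,v8:inf

step 1: dist = v0:inf,v1:inf,v2:inf,v3:0,v4:inf,v5:13,v6:inf,v7:inf,v8:inf
step 2: dist = v0:inf,v1:inf,v2:22,v3:0,v4:inf,v5:13,v6:inf,v7:inf,v8:inf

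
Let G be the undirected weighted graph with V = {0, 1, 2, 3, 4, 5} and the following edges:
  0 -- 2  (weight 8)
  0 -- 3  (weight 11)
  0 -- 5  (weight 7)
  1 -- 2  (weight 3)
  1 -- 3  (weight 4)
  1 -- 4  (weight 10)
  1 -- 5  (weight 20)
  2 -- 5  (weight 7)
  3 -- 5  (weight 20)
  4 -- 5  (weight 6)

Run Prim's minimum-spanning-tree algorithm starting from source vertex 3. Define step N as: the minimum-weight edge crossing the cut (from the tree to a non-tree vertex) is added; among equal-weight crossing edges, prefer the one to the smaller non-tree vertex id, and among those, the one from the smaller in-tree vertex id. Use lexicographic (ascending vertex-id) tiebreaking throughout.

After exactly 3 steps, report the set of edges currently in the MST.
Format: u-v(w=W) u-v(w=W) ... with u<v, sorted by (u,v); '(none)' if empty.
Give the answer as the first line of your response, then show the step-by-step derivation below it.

1-2(w=3) 1-3(w=4) 2-5(w=7)

step 1: add edge 1-3 (w=4); MST = {1-3(w=4)}
step 2: add edge 1-2 (w=3); MST = {1-2(w=3) 1-3(w=4)}
step 3: add edge 2-5 (w=7); MST = {1-2(w=3) 1-3(w=4) 2-5(w=7)}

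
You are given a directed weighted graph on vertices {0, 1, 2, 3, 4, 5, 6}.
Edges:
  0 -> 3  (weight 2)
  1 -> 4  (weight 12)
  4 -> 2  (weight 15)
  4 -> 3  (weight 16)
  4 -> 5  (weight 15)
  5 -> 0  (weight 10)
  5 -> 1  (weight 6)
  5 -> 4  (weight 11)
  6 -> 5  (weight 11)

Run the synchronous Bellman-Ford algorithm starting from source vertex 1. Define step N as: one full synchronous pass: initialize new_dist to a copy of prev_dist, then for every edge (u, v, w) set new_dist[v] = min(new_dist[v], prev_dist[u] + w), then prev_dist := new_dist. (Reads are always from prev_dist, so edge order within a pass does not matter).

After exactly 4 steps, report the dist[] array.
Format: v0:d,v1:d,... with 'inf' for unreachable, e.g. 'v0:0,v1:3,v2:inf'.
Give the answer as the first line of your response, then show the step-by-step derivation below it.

v0:37,v1:0,v2:27,v3:28,v4:12,v5:27,v6:inf

step 1: dist = v0:inf,v1:0,v2:inf,v3:inf,v4:12,v5:inf,v6:inf
step 2: dist = v0:inf,v1:0,v2:27,v3:28,v4:12,v5:27,v6:inf
step 3: dist = v0:37,v1:0,v2:27,v3:28,v4:12,v5:27,v6:inf
step 4: dist = v0:37,v1:0,v2:27,v3:28,v4:12,v5:27,v6:inf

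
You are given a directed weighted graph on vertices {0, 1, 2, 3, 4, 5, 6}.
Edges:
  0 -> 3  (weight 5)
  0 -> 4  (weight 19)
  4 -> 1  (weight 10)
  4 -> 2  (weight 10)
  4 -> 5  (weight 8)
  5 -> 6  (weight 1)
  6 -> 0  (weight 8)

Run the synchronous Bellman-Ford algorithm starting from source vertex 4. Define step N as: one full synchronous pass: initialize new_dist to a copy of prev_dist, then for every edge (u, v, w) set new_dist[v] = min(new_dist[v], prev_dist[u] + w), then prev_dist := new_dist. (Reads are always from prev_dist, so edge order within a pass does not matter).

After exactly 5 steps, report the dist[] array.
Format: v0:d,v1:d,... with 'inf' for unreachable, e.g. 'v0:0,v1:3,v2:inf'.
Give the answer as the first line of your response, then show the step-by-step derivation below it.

v0:17,v1:10,v2:10,v3:22,v4:0,v5:8,v6:9

step 1: dist = v0:inf,v1:10,v2:10,v3:inf,v4:0,v5:8,v6:inf
step 2: dist = v0:inf,v1:10,v2:10,v3:inf,v4:0,v5:8,v6:9
step 3: dist = v0:17,v1:10,v2:10,v3:inf,v4:0,v5:8,v6:9
step 4: dist = v0:17,v1:10,v2:10,v3:22,v4:0,v5:8,v6:9
step 5: dist = v0:17,v1:10,v2:10,v3:22,v4:0,v5:8,v6:9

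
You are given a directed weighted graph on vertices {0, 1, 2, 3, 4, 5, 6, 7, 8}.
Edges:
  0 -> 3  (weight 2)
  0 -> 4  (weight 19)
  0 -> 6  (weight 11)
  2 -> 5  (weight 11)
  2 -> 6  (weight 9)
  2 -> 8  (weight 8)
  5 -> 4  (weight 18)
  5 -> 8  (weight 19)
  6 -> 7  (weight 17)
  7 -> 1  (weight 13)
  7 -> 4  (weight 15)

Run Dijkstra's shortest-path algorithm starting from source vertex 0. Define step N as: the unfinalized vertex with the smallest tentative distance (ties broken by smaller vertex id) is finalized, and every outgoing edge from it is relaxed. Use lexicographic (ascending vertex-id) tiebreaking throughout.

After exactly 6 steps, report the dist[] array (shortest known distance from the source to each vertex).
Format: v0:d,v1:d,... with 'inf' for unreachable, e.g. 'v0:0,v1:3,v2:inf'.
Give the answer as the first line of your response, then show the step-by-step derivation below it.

v0:0,v1:41,v2:inf,v3:2,v4:19,v5:inf,v6:11,v7:28,v8:inf

step 1: dist = v0:0,v1:inf,v2:inf,v3:2,v4:19,v5:inf,v6:11,v7:inf,v8:inf
step 2: dist = v0:0,v1:inf,v2:inf,v3:2,v4:19,v5:inf,v6:11,v7:inf,v8:inf
step 3: dist = v0:0,v1:inf,v2:inf,v3:2,v4:19,v5:inf,v6:11,v7:28,v8:inf
step 4: dist = v0:0,v1:inf,v2:inf,v3:2,v4:19,v5:inf,v6:11,v7:28,v8:inf
step 5: dist = v0:0,v1:41,v2:inf,v3:2,v4:19,v5:inf,v6:11,v7:28,v8:inf
step 6: dist = v0:0,v1:41,v2:inf,v3:2,v4:19,v5:inf,v6:11,v7:28,v8:inf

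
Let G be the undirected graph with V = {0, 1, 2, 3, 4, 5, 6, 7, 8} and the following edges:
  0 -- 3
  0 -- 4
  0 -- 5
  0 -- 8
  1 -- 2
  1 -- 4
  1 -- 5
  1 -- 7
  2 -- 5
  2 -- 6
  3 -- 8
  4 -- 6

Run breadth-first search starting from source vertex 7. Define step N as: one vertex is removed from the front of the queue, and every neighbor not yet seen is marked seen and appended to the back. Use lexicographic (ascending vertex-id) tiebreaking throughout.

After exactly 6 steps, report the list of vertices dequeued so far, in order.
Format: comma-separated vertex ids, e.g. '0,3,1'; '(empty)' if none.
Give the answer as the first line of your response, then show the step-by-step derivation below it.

7,1,2,4,5,6

step 1: dequeue 7; queue=[1]; order=7
step 2: dequeue 1; queue=[2,4,5]; order=7,1
step 3: dequeue 2; queue=[4,5,6]; order=7,1,2
step 4: dequeue 4; queue=[5,6,0]; order=7,1,2,4
step 5: dequeue 5; queue=[6,0]; order=7,1,2,4,5
step 6: dequeue 6; queue=[0]; order=7,1,2,4,5,6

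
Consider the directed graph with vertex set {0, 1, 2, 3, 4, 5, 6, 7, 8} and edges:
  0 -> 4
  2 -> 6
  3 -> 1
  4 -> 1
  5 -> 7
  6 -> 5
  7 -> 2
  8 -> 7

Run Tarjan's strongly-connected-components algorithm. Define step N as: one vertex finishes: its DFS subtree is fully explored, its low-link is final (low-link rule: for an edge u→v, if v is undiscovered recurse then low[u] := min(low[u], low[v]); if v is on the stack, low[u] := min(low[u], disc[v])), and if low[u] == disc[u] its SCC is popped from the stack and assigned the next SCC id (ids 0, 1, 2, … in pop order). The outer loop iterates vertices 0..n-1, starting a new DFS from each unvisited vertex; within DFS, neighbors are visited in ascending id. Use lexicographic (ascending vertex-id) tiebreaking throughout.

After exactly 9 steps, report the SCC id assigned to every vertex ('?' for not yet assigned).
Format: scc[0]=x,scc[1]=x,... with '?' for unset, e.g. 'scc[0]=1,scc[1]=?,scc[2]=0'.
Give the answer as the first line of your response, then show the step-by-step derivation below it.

scc[0]=2,scc[1]=0,scc[2]=3,scc[3]=4,scc[4]=1,scc[5]=3,scc[6]=3,scc[7]=3,scc[8]=5

step 1: low=(low[0]=0,low[1]=2,low[2]=?,low[3]=?,low[4]=1,low[5]=?,low[6]=?,low[7]=?,low[8]=?); scc=(scc[0]=?,scc[1]=0,scc[2]=?,scc[3]=?,scc[4]=?,scc[5]=?,scc[6]=?,scc[7]=?,scc[8]=?)
step 2: low=(low[0]=0,low[1]=2,low[2]=?,low[3]=?,low[4]=1,low[5]=?,low[6]=?,low[7]=?,low[8]=?); scc=(scc[0]=?,scc[1]=0,scc[2]=?,scc[3]=?,scc[4]=1,scc[5]=?,scc[6]=?,scc[7]=?,scc[8]=?)
step 3: low=(low[0]=0,low[1]=2,low[2]=?,low[3]=?,low[4]=1,low[5]=?,low[6]=?,low[7]=?,low[8]=?); scc=(scc[0]=2,scc[1]=0,scc[2]=?,scc[3]=?,scc[4]=1,scc[5]=?,scc[6]=?,scc[7]=?,scc[8]=?)
step 4: low=(low[0]=0,low[1]=2,low[2]=3,low[3]=?,low[4]=1,low[5]=5,low[6]=4,low[7]=3,low[8]=?); scc=(scc[0]=2,scc[1]=0,scc[2]=?,scc[3]=?,scc[4]=1,scc[5]=?,scc[6]=?,scc[7]=?,scc[8]=?)
step 5: low=(low[0]=0,low[1]=2,low[2]=3,low[3]=?,low[4]=1,low[5]=3,low[6]=4,low[7]=3,low[8]=?); scc=(scc[0]=2,scc[1]=0,scc[2]=?,scc[3]=?,scc[4]=1,scc[5]=?,scc[6]=?,scc[7]=?,scc[8]=?)
step 6: low=(low[0]=0,low[1]=2,low[2]=3,low[3]=?,low[4]=1,low[5]=3,low[6]=3,low[7]=3,low[8]=?); scc=(scc[0]=2,scc[1]=0,scc[2]=?,scc[3]=?,scc[4]=1,scc[5]=?,scc[6]=?,scc[7]=?,scc[8]=?)
step 7: low=(low[0]=0,low[1]=2,low[2]=3,low[3]=?,low[4]=1,low[5]=3,low[6]=3,low[7]=3,low[8]=?); scc=(scc[0]=2,scc[1]=0,scc[2]=3,scc[3]=?,scc[4]=1,scc[5]=3,scc[6]=3,scc[7]=3,scc[8]=?)
step 8: low=(low[0]=0,low[1]=2,low[2]=3,low[3]=7,low[4]=1,low[5]=3,low[6]=3,low[7]=3,low[8]=?); scc=(scc[0]=2,scc[1]=0,scc[2]=3,scc[3]=4,scc[4]=1,scc[5]=3,scc[6]=3,scc[7]=3,scc[8]=?)
step 9: low=(low[0]=0,low[1]=2,low[2]=3,low[3]=7,low[4]=1,low[5]=3,low[6]=3,low[7]=3,low[8]=8); scc=(scc[0]=2,scc[1]=0,scc[2]=3,scc[3]=4,scc[4]=1,scc[5]=3,scc[6]=3,scc[7]=3,scc[8]=5)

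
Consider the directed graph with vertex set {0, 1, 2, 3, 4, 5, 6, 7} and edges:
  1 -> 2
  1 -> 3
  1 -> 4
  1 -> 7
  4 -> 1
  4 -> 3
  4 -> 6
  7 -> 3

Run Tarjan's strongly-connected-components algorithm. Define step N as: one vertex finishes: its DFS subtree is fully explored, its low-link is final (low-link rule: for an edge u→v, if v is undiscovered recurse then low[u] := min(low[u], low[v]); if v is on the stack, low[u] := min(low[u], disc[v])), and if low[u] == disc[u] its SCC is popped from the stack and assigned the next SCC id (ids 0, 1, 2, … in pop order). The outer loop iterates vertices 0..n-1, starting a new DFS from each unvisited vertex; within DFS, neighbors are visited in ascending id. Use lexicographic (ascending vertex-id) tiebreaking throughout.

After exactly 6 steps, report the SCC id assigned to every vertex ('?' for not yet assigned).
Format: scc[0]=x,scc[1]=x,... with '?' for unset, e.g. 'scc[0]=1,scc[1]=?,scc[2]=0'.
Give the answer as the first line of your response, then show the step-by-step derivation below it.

scc[0]=0,scc[1]=?,scc[2]=1,scc[3]=2,scc[4]=?,scc[5]=?,scc[6]=3,scc[7]=4

step 1: low=(low[0]=0,low[1]=?,low[2]=?,low[3]=?,low[4]=?,low[5]=?,low[6]=?,low[7]=?); scc=(scc[0]=0,scc[1]=?,scc[2]=?,scc[3]=?,scc[4]=?,scc[5]=?,scc[6]=?,scc[7]=?)
step 2: low=(low[0]=0,low[1]=1,low[2]=2,low[3]=?,low[4]=?,low[5]=?,low[6]=?,low[7]=?); scc=(scc[0]=0,scc[1]=?,scc[2]=1,scc[3]=?,scc[4]=?,scc[5]=?,scc[6]=?,scc[7]=?)
step 3: low=(low[0]=0,low[1]=1,low[2]=2,low[3]=3,low[4]=?,low[5]=?,low[6]=?,low[7]=?); scc=(scc[0]=0,scc[1]=?,scc[2]=1,scc[3]=2,scc[4]=?,scc[5]=?,scc[6]=?,scc[7]=?)
step 4: low=(low[0]=0,low[1]=1,low[2]=2,low[3]=3,low[4]=1,low[5]=?,low[6]=5,low[7]=?); scc=(scc[0]=0,scc[1]=?,scc[2]=1,scc[3]=2,scc[4]=?,scc[5]=?,scc[6]=3,scc[7]=?)
step 5: low=(low[0]=0,low[1]=1,low[2]=2,low[3]=3,low[4]=1,low[5]=?,low[6]=5,low[7]=?); scc=(scc[0]=0,scc[1]=?,scc[2]=1,scc[3]=2,scc[4]=?,scc[5]=?,scc[6]=3,scc[7]=?)
step 6: low=(low[0]=0,low[1]=1,low[2]=2,low[3]=3,low[4]=1,low[5]=?,low[6]=5,low[7]=6); scc=(scc[0]=0,scc[1]=?,scc[2]=1,scc[3]=2,scc[4]=?,scc[5]=?,scc[6]=3,scc[7]=4)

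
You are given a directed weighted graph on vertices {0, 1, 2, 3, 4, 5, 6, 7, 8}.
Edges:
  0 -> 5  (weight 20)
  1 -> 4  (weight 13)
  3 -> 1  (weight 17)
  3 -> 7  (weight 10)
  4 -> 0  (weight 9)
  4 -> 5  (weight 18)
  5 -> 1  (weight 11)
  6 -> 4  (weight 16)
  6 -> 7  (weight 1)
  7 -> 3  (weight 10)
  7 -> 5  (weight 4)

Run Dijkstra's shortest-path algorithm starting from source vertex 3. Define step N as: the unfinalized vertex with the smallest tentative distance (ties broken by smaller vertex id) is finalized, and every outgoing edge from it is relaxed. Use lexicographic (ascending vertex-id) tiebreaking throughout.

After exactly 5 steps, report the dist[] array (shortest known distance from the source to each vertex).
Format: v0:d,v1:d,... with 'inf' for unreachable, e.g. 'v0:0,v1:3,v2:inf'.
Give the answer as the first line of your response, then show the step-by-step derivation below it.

v0:39,v1:17,v2:inf,v3:0,v4:30,v5:14,v6:inf,v7:10,v8:inf

step 1: dist = v0:inf,v1:17,v2:inf,v3:0,v4:inf,v5:inf,v6:inf,v7:10,v8:inf
step 2: dist = v0:inf,v1:17,v2:inf,v3:0,v4:inf,v5:14,v6:inf,v7:10,v8:inf
step 3: dist = v0:inf,v1:17,v2:inf,v3:0,v4:inf,v5:14,v6:inf,v7:10,v8:inf
step 4: dist = v0:inf,v1:17,v2:inf,v3:0,v4:30,v5:14,v6:inf,v7:10,v8:inf
step 5: dist = v0:39,v1:17,v2:inf,v3:0,v4:30,v5:14,v6:inf,v7:10,v8:inf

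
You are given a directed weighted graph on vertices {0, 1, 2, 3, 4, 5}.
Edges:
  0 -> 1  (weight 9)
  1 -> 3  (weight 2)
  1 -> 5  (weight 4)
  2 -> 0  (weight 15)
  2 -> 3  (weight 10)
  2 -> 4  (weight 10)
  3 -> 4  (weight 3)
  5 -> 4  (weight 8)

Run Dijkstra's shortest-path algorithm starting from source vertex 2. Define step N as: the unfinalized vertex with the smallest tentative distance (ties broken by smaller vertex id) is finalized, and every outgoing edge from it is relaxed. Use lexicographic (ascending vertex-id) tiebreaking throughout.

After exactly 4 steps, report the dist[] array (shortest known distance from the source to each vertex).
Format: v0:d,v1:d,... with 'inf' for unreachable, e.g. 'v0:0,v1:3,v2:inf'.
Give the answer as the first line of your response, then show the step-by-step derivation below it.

v0:15,v1:24,v2:0,v3:10,v4:10,v5:inf

step 1: dist = v0:15,v1:inf,v2:0,v3:10,v4:10,v5:inf
step 2: dist = v0:15,v1:inf,v2:0,v3:10,v4:10,v5:inf
step 3: dist = v0:15,v1:inf,v2:0,v3:10,v4:10,v5:inf
step 4: dist = v0:15,v1:24,v2:0,v3:10,v4:10,v5:inf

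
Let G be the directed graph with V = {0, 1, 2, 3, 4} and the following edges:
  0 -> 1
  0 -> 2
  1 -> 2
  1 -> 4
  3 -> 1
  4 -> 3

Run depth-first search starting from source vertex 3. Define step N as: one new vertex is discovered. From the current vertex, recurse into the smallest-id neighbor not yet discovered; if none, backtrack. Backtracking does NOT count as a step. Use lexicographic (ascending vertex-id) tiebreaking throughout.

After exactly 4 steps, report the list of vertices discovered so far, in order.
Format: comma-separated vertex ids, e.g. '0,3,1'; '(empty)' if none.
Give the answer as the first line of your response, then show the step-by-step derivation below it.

3,1,2,4

step 1: discover 3; path=3; order=3
step 2: discover 1; path=3>1; order=3,1
step 3: discover 2; path=3>1>2; order=3,1,2
step 4: discover 4; path=3>1>4; order=3,1,2,4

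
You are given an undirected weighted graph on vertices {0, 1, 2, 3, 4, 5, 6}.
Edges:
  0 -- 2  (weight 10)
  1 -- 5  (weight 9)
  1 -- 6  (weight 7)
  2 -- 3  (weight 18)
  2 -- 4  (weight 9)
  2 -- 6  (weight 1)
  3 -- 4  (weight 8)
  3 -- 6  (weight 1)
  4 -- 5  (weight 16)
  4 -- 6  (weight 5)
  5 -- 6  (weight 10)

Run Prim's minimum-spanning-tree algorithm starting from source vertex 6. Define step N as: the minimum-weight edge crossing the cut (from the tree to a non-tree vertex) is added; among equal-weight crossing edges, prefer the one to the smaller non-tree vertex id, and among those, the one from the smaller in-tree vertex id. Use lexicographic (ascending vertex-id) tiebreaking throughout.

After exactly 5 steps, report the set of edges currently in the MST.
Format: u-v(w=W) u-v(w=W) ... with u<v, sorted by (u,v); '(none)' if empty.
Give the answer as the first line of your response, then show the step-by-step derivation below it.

1-5(w=9) 1-6(w=7) 2-6(w=1) 3-6(w=1) 4-6(w=5)

step 1: add edge 2-6 (w=1); MST = {2-6(w=1)}
step 2: add edge 3-6 (w=1); MST = {2-6(w=1) 3-6(w=1)}
step 3: add edge 4-6 (w=5); MST = {2-6(w=1) 3-6(w=1) 4-6(w=5)}
step 4: add edge 1-6 (w=7); MST = {1-6(w=7) 2-6(w=1) 3-6(w=1) 4-6(w=5)}
step 5: add edge 1-5 (w=9); MST = {1-5(w=9) 1-6(w=7) 2-6(w=1) 3-6(w=1) 4-6(w=5)}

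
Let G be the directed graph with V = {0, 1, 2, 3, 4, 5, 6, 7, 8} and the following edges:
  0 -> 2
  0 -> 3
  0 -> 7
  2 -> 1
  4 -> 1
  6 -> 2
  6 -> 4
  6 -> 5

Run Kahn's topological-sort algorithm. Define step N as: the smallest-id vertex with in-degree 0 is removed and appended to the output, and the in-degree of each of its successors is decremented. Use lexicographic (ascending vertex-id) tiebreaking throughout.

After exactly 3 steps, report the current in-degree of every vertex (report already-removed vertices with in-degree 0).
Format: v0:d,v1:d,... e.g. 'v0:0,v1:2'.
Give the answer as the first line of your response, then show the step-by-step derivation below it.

v0:0,v1:2,v2:0,v3:0,v4:0,v5:0,v6:0,v7:0,v8:0

step 1: output 0; order=[0]; indeg=(0,2,1,0,1,1,0,0,0)
step 2: output 3; order=[0,3]; indeg=(0,2,1,0,1,1,0,0,0)
step 3: output 6; order=[0,3,6]; indeg=(0,2,0,0,0,0,0,0,0)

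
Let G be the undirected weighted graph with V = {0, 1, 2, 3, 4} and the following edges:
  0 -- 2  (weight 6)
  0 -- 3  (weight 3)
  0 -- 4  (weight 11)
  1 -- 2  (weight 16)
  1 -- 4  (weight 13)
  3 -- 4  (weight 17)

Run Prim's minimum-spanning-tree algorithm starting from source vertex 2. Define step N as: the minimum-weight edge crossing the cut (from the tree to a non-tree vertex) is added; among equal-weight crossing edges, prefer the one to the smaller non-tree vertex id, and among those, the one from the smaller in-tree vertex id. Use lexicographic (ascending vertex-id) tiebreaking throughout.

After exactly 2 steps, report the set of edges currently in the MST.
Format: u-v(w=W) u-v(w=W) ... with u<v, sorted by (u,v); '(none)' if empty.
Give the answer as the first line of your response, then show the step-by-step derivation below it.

0-2(w=6) 0-3(w=3)

step 1: add edge 0-2 (w=6); MST = {0-2(w=6)}
step 2: add edge 0-3 (w=3); MST = {0-2(w=6) 0-3(w=3)}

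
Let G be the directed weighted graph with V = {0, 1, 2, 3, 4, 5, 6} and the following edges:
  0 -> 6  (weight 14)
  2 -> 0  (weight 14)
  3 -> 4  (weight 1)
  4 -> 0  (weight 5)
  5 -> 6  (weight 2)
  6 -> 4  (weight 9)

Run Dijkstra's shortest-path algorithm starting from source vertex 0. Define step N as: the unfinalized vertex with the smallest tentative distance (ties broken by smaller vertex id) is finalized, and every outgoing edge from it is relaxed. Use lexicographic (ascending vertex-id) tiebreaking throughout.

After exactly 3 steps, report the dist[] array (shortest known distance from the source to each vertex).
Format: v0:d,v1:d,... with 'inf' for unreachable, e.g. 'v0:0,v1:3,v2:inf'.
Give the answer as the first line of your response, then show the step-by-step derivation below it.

v0:0,v1:inf,v2:inf,v3:inf,v4:23,v5:inf,v6:14

step 1: dist = v0:0,v1:inf,v2:inf,v3:inf,v4:inf,v5:inf,v6:14
step 2: dist = v0:0,v1:inf,v2:inf,v3:inf,v4:23,v5:inf,v6:14
step 3: dist = v0:0,v1:inf,v2:inf,v3:inf,v4:23,v5:inf,v6:14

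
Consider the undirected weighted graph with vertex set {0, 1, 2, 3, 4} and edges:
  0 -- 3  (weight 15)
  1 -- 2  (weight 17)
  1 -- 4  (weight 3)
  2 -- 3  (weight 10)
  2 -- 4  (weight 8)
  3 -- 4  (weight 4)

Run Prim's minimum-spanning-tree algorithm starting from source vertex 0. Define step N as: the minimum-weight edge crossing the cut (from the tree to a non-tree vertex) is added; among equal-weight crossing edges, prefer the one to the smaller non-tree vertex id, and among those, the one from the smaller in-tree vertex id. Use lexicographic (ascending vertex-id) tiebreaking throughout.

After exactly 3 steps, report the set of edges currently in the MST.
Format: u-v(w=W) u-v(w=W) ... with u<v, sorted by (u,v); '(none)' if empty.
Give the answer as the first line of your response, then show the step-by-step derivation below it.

0-3(w=15) 1-4(w=3) 3-4(w=4)

step 1: add edge 0-3 (w=15); MST = {0-3(w=15)}
step 2: add edge 3-4 (w=4); MST = {0-3(w=15) 3-4(w=4)}
step 3: add edge 1-4 (w=3); MST = {0-3(w=15) 1-4(w=3) 3-4(w=4)}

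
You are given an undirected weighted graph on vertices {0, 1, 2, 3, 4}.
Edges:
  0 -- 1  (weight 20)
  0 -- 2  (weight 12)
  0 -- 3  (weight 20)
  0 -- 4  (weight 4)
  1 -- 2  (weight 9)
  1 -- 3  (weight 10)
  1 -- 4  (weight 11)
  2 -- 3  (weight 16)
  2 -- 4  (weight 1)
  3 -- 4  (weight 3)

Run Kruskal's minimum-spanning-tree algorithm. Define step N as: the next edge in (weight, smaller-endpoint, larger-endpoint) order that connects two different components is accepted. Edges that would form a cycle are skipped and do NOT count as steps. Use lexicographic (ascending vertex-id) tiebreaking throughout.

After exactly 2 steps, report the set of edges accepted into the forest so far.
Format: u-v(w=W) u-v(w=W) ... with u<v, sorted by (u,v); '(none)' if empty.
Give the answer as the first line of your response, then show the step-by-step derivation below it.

2-4(w=1) 3-4(w=3)

step 1: add edge 2-4 (w=1); MST = {2-4(w=1)}
step 2: add edge 3-4 (w=3); MST = {2-4(w=1) 3-4(w=3)}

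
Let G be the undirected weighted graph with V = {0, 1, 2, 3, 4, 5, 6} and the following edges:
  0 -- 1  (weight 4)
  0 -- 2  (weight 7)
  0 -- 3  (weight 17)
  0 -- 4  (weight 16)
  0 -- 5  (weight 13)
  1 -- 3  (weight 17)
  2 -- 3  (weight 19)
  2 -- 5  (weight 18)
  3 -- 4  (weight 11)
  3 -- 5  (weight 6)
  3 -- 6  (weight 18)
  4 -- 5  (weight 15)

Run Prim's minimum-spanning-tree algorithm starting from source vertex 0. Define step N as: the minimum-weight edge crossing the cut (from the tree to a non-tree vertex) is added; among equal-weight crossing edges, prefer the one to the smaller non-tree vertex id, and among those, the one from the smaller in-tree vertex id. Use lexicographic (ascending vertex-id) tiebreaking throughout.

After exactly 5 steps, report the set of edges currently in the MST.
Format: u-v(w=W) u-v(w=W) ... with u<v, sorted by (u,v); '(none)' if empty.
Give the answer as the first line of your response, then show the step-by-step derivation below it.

0-1(w=4) 0-2(w=7) 0-5(w=13) 3-4(w=11) 3-5(w=6)

step 1: add edge 0-1 (w=4); MST = {0-1(w=4)}
step 2: add edge 0-2 (w=7); MST = {0-1(w=4) 0-2(w=7)}
step 3: add edge 0-5 (w=13); MST = {0-1(w=4) 0-2(w=7) 0-5(w=13)}
step 4: add edge 3-5 (w=6); MST = {0-1(w=4) 0-2(w=7) 0-5(w=13) 3-5(w=6)}
step 5: add edge 3-4 (w=11); MST = {0-1(w=4) 0-2(w=7) 0-5(w=13) 3-4(w=11) 3-5(w=6)}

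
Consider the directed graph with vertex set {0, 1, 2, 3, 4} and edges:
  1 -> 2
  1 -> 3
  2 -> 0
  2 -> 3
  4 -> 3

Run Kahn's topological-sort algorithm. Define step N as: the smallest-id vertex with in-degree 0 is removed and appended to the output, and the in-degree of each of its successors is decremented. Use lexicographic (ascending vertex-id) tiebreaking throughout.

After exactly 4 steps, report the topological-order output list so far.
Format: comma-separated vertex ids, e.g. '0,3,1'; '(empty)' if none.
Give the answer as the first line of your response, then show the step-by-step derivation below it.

1,2,0,4

step 1: output 1; order=[1]; indeg=(1,0,0,2,0)
step 2: output 2; order=[1,2]; indeg=(0,0,0,1,0)
step 3: output 0; order=[1,2,0]; indeg=(0,0,0,1,0)
step 4: output 4; order=[1,2,0,4]; indeg=(0,0,0,0,0)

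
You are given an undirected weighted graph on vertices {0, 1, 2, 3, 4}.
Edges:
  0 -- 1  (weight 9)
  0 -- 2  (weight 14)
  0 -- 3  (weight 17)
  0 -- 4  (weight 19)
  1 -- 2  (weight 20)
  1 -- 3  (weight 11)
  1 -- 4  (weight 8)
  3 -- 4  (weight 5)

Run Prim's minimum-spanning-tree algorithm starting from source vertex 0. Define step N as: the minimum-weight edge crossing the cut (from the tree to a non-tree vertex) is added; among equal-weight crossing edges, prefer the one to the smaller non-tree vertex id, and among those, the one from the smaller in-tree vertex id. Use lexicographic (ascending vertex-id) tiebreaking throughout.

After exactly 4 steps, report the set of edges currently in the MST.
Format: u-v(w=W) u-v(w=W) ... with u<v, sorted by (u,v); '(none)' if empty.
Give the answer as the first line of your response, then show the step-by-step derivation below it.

0-1(w=9) 0-2(w=14) 1-4(w=8) 3-4(w=5)

step 1: add edge 0-1 (w=9); MST = {0-1(w=9)}
step 2: add edge 1-4 (w=8); MST = {0-1(w=9) 1-4(w=8)}
step 3: add edge 3-4 (w=5); MST = {0-1(w=9) 1-4(w=8) 3-4(w=5)}
step 4: add edge 0-2 (w=14); MST = {0-1(w=9) 0-2(w=14) 1-4(w=8) 3-4(w=5)}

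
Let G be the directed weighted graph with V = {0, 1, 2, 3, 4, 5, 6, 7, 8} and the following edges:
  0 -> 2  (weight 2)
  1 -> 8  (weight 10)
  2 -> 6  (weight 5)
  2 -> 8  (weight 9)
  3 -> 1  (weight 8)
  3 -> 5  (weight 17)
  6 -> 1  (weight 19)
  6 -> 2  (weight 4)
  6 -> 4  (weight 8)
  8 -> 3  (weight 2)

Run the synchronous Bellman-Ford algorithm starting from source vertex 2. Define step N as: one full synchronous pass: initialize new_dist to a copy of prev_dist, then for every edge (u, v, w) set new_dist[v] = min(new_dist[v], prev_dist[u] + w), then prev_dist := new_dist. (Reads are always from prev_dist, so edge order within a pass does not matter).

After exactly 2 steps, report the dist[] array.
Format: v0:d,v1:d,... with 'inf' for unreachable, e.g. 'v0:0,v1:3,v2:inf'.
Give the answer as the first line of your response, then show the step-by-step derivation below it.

v0:inf,v1:24,v2:0,v3:11,v4:13,v5:inf,v6:5,v7:inf,v8:9

step 1: dist = v0:inf,v1:inf,v2:0,v3:inf,v4:inf,v5:inf,v6:5,v7:inf,v8:9
step 2: dist = v0:inf,v1:24,v2:0,v3:11,v4:13,v5:inf,v6:5,v7:inf,v8:9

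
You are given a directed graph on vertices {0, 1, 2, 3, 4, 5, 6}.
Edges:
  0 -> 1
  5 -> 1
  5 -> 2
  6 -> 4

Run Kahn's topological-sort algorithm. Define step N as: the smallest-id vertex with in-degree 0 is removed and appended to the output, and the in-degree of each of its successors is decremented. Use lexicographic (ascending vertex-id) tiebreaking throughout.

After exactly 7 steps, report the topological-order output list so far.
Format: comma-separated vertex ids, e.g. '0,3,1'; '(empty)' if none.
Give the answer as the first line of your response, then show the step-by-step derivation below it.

0,3,5,1,2,6,4

step 1: output 0; order=[0]; indeg=(0,1,1,0,1,0,0)
step 2: output 3; order=[0,3]; indeg=(0,1,1,0,1,0,0)
step 3: output 5; order=[0,3,5]; indeg=(0,0,0,0,1,0,0)
step 4: output 1; order=[0,3,5,1]; indeg=(0,0,0,0,1,0,0)
step 5: output 2; order=[0,3,5,1,2]; indeg=(0,0,0,0,1,0,0)
step 6: output 6; order=[0,3,5,1,2,6]; indeg=(0,0,0,0,0,0,0)
step 7: output 4; order=[0,3,5,1,2,6,4]; indeg=(0,0,0,0,0,0,0)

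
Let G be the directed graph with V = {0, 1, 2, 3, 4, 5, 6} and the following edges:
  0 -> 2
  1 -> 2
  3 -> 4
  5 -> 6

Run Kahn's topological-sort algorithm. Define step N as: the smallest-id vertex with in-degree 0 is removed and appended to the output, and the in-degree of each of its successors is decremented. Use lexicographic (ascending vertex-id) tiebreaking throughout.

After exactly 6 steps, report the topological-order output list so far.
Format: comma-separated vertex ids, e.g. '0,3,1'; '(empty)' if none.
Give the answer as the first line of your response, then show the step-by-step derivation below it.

0,1,2,3,4,5

step 1: output 0; order=[0]; indeg=(0,0,1,0,1,0,1)
step 2: output 1; order=[0,1]; indeg=(0,0,0,0,1,0,1)
step 3: output 2; order=[0,1,2]; indeg=(0,0,0,0,1,0,1)
step 4: output 3; order=[0,1,2,3]; indeg=(0,0,0,0,0,0,1)
step 5: output 4; order=[0,1,2,3,4]; indeg=(0,0,0,0,0,0,1)
step 6: output 5; order=[0,1,2,3,4,5]; indeg=(0,0,0,0,0,0,0)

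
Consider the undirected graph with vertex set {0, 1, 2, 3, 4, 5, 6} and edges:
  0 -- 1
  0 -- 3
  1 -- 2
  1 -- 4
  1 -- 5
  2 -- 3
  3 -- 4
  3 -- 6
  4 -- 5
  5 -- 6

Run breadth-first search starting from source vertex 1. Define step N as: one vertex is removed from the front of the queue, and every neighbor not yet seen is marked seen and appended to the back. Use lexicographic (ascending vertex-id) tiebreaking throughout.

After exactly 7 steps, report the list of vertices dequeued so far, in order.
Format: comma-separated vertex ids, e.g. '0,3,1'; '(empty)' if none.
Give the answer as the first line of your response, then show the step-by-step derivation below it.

1,0,2,4,5,3,6

step 1: dequeue 1; queue=[0,2,4,5]; order=1
step 2: dequeue 0; queue=[2,4,5,3]; order=1,0
step 3: dequeue 2; queue=[4,5,3]; order=1,0,2
step 4: dequeue 4; queue=[5,3]; order=1,0,2,4
step 5: dequeue 5; queue=[3,6]; order=1,0,2,4,5
step 6: dequeue 3; queue=[6]; order=1,0,2,4,5,3
step 7: dequeue 6; queue=[(empty)]; order=1,0,2,4,5,3,6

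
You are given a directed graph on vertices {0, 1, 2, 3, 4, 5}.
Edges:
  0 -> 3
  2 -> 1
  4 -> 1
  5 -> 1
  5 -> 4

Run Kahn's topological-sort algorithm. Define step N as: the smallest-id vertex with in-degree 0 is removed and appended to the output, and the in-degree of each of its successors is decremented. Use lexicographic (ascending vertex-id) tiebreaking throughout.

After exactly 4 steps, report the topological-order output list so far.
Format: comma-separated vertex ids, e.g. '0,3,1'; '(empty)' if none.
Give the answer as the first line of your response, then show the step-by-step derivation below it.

0,2,3,5

step 1: output 0; order=[0]; indeg=(0,3,0,0,1,0)
step 2: output 2; order=[0,2]; indeg=(0,2,0,0,1,0)
step 3: output 3; order=[0,2,3]; indeg=(0,2,0,0,1,0)
step 4: output 5; order=[0,2,3,5]; indeg=(0,1,0,0,0,0)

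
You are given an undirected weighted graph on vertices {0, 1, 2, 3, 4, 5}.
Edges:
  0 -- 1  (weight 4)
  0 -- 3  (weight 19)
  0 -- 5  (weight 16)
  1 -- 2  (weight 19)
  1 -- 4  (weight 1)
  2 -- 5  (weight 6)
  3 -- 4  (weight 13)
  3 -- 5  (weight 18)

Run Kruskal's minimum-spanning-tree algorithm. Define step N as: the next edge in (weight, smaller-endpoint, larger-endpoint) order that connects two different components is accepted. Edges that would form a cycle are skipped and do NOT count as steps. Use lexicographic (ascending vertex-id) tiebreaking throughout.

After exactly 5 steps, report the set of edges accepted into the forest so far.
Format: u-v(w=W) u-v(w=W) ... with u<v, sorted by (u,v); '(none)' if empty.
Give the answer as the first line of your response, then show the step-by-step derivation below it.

0-1(w=4) 0-5(w=16) 1-4(w=1) 2-5(w=6) 3-4(w=13)

step 1: add edge 1-4 (w=1); MST = {1-4(w=1)}
step 2: add edge 0-1 (w=4); MST = {0-1(w=4) 1-4(w=1)}
step 3: add edge 2-5 (w=6); MST = {0-1(w=4) 1-4(w=1) 2-5(w=6)}
step 4: add edge 3-4 (w=13); MST = {0-1(w=4) 1-4(w=1) 2-5(w=6) 3-4(w=13)}
step 5: add edge 0-5 (w=16); MST = {0-1(w=4) 0-5(w=16) 1-4(w=1) 2-5(w=6) 3-4(w=13)}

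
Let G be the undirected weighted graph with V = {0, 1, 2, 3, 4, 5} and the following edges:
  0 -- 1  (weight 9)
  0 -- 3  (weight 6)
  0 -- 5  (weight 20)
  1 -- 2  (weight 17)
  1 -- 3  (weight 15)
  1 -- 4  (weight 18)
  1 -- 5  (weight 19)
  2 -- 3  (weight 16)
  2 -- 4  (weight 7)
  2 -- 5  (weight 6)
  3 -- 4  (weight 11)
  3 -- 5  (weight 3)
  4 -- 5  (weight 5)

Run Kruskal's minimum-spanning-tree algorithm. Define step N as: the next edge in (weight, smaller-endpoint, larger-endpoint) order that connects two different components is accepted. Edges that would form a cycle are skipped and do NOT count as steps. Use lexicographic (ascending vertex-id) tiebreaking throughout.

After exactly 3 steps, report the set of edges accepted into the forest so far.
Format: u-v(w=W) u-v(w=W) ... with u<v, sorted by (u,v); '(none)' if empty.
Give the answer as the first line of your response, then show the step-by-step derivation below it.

0-3(w=6) 3-5(w=3) 4-5(w=5)

step 1: add edge 3-5 (w=3); MST = {3-5(w=3)}
step 2: add edge 4-5 (w=5); MST = {3-5(w=3) 4-5(w=5)}
step 3: add edge 0-3 (w=6); MST = {0-3(w=6) 3-5(w=3) 4-5(w=5)}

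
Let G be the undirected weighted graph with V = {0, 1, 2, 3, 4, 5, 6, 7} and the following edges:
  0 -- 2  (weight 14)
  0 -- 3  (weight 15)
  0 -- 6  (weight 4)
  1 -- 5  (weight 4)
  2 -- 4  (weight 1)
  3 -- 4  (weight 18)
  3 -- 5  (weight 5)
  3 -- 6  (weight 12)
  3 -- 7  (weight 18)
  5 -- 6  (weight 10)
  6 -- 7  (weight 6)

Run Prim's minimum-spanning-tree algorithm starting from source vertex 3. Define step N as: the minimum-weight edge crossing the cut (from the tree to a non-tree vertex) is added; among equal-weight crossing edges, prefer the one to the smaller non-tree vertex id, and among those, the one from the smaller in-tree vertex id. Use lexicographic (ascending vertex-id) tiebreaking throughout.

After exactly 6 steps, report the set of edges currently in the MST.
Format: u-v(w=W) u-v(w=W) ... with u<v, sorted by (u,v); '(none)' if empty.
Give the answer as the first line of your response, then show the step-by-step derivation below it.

0-2(w=14) 0-6(w=4) 1-5(w=4) 3-5(w=5) 5-6(w=10) 6-7(w=6)

step 1: add edge 3-5 (w=5); MST = {3-5(w=5)}
step 2: add edge 1-5 (w=4); MST = {1-5(w=4) 3-5(w=5)}
step 3: add edge 5-6 (w=10); MST = {1-5(w=4) 3-5(w=5) 5-6(w=10)}
step 4: add edge 0-6 (w=4); MST = {0-6(w=4) 1-5(w=4) 3-5(w=5) 5-6(w=10)}
step 5: add edge 6-7 (w=6); MST = {0-6(w=4) 1-5(w=4) 3-5(w=5) 5-6(w=10) 6-7(w=6)}
step 6: add edge 0-2 (w=14); MST = {0-2(w=14) 0-6(w=4) 1-5(w=4) 3-5(w=5) 5-6(w=10) 6-7(w=6)}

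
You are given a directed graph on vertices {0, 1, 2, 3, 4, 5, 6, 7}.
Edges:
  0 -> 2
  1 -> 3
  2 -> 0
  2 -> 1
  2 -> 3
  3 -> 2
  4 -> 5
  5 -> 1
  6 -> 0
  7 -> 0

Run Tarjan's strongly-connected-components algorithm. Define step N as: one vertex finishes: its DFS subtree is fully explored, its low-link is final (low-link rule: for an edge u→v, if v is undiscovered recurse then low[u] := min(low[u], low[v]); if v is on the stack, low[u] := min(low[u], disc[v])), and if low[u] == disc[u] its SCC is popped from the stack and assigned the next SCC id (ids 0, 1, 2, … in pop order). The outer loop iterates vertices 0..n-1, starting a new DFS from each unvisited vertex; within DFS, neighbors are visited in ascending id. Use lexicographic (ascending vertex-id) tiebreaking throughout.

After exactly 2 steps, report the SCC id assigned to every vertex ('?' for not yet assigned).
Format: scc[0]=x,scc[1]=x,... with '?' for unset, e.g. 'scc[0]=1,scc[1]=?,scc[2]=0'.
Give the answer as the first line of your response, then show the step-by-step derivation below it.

scc[0]=?,scc[1]=?,scc[2]=?,scc[3]=?,scc[4]=?,scc[5]=?,scc[6]=?,scc[7]=?

step 1: low=(low[0]=0,low[1]=2,low[2]=0,low[3]=1,low[4]=?,low[5]=?,low[6]=?,low[7]=?); scc=(scc[0]=?,scc[1]=?,scc[2]=?,scc[3]=?,scc[4]=?,scc[5]=?,scc[6]=?,scc[7]=?)
step 2: low=(low[0]=0,low[1]=1,low[2]=0,low[3]=1,low[4]=?,low[5]=?,low[6]=?,low[7]=?); scc=(scc[0]=?,scc[1]=?,scc[2]=?,scc[3]=?,scc[4]=?,scc[5]=?,scc[6]=?,scc[7]=?)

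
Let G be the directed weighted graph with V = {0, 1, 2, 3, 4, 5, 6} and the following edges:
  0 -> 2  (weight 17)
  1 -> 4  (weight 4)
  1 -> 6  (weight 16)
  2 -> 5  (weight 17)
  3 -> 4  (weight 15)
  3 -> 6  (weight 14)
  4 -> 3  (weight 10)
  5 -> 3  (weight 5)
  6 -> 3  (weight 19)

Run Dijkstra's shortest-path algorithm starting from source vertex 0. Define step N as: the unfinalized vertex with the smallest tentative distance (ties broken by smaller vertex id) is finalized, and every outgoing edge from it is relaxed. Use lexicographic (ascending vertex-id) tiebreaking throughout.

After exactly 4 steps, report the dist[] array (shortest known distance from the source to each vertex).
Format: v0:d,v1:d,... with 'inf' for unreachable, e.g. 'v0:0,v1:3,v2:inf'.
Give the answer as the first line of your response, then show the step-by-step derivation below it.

v0:0,v1:inf,v2:17,v3:39,v4:54,v5:34,v6:53

step 1: dist = v0:0,v1:inf,v2:17,v3:inf,v4:inf,v5:inf,v6:inf
step 2: dist = v0:0,v1:inf,v2:17,v3:inf,v4:inf,v5:34,v6:inf
step 3: dist = v0:0,v1:inf,v2:17,v3:39,v4:inf,v5:34,v6:inf
step 4: dist = v0:0,v1:inf,v2:17,v3:39,v4:54,v5:34,v6:53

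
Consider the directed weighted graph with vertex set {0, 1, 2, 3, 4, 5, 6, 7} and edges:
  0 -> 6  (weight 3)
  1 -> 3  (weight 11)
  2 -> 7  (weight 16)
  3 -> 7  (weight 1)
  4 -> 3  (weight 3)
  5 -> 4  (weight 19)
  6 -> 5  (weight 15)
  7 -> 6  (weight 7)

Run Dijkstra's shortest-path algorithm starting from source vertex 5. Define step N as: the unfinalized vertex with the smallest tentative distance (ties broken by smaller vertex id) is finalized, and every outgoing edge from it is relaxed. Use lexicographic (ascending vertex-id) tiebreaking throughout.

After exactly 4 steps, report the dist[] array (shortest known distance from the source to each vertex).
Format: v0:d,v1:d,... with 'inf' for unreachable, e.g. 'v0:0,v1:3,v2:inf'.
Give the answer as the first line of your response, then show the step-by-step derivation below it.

v0:inf,v1:inf,v2:inf,v3:22,v4:19,v5:0,v6:30,v7:23

step 1: dist = v0:inf,v1:inf,v2:inf,v3:inf,v4:19,v5:0,v6:inf,v7:inf
step 2: dist = v0:inf,v1:inf,v2:inf,v3:22,v4:19,v5:0,v6:inf,v7:inf
step 3: dist = v0:inf,v1:inf,v2:inf,v3:22,v4:19,v5:0,v6:inf,v7:23
step 4: dist = v0:inf,v1:inf,v2:inf,v3:22,v4:19,v5:0,v6:30,v7:23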